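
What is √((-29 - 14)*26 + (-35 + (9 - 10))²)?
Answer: √178 ≈ 13.342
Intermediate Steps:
√((-29 - 14)*26 + (-35 + (9 - 10))²) = √(-43*26 + (-35 - 1)²) = √(-1118 + (-36)²) = √(-1118 + 1296) = √178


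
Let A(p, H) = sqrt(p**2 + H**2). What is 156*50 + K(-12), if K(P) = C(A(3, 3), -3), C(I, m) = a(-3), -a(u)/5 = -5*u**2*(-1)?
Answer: 7575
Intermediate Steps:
a(u) = -25*u**2 (a(u) = -5*(-5*u**2)*(-1) = -25*u**2)
A(p, H) = sqrt(H**2 + p**2)
C(I, m) = -225 (C(I, m) = -25*(-3)**2 = -25*9 = -225)
K(P) = -225
156*50 + K(-12) = 156*50 - 225 = 7800 - 225 = 7575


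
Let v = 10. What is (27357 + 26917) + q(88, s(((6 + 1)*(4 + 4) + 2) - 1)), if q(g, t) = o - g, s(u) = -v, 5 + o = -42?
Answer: 54139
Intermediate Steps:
o = -47 (o = -5 - 42 = -47)
s(u) = -10 (s(u) = -1*10 = -10)
q(g, t) = -47 - g
(27357 + 26917) + q(88, s(((6 + 1)*(4 + 4) + 2) - 1)) = (27357 + 26917) + (-47 - 1*88) = 54274 + (-47 - 88) = 54274 - 135 = 54139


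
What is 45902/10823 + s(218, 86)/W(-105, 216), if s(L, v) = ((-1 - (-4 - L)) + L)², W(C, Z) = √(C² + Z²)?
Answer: 45902/10823 + 192721*√6409/19227 ≈ 806.68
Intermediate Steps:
s(L, v) = (3 + 2*L)² (s(L, v) = ((-1 + (4 + L)) + L)² = ((3 + L) + L)² = (3 + 2*L)²)
45902/10823 + s(218, 86)/W(-105, 216) = 45902/10823 + (3 + 2*218)²/(√((-105)² + 216²)) = 45902*(1/10823) + (3 + 436)²/(√(11025 + 46656)) = 45902/10823 + 439²/(√57681) = 45902/10823 + 192721/((3*√6409)) = 45902/10823 + 192721*(√6409/19227) = 45902/10823 + 192721*√6409/19227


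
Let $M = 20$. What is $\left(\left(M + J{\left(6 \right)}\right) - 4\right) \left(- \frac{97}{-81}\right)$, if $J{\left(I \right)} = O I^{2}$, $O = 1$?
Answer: $\frac{5044}{81} \approx 62.272$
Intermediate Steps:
$J{\left(I \right)} = I^{2}$ ($J{\left(I \right)} = 1 I^{2} = I^{2}$)
$\left(\left(M + J{\left(6 \right)}\right) - 4\right) \left(- \frac{97}{-81}\right) = \left(\left(20 + 6^{2}\right) - 4\right) \left(- \frac{97}{-81}\right) = \left(\left(20 + 36\right) - 4\right) \left(\left(-97\right) \left(- \frac{1}{81}\right)\right) = \left(56 - 4\right) \frac{97}{81} = 52 \cdot \frac{97}{81} = \frac{5044}{81}$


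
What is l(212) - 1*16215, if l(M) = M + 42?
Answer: -15961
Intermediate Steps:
l(M) = 42 + M
l(212) - 1*16215 = (42 + 212) - 1*16215 = 254 - 16215 = -15961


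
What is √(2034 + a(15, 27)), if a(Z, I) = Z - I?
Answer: √2022 ≈ 44.967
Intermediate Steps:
√(2034 + a(15, 27)) = √(2034 + (15 - 1*27)) = √(2034 + (15 - 27)) = √(2034 - 12) = √2022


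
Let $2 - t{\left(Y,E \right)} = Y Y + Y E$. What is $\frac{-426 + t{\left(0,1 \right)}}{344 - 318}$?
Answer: $- \frac{212}{13} \approx -16.308$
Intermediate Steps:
$t{\left(Y,E \right)} = 2 - Y^{2} - E Y$ ($t{\left(Y,E \right)} = 2 - \left(Y Y + Y E\right) = 2 - \left(Y^{2} + E Y\right) = 2 - Y^{2} - E Y$)
$\frac{-426 + t{\left(0,1 \right)}}{344 - 318} = \frac{-426 - \left(-2 + 0\right)}{344 - 318} = \frac{-426 + \left(2 - 0 + 0\right)}{26} = \left(-426 + \left(2 + 0 + 0\right)\right) \frac{1}{26} = \left(-426 + 2\right) \frac{1}{26} = \left(-424\right) \frac{1}{26} = - \frac{212}{13}$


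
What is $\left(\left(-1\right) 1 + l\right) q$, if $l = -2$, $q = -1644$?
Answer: $4932$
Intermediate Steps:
$\left(\left(-1\right) 1 + l\right) q = \left(\left(-1\right) 1 - 2\right) \left(-1644\right) = \left(-1 - 2\right) \left(-1644\right) = \left(-3\right) \left(-1644\right) = 4932$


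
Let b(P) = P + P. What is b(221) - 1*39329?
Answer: -38887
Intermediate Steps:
b(P) = 2*P
b(221) - 1*39329 = 2*221 - 1*39329 = 442 - 39329 = -38887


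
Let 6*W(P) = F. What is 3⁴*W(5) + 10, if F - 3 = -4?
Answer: -7/2 ≈ -3.5000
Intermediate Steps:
F = -1 (F = 3 - 4 = -1)
W(P) = -⅙ (W(P) = (⅙)*(-1) = -⅙)
3⁴*W(5) + 10 = 3⁴*(-⅙) + 10 = 81*(-⅙) + 10 = -27/2 + 10 = -7/2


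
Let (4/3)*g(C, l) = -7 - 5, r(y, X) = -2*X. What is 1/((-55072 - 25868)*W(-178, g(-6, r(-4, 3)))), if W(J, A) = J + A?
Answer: 1/15135780 ≈ 6.6069e-8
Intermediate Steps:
g(C, l) = -9 (g(C, l) = 3*(-7 - 5)/4 = (¾)*(-12) = -9)
W(J, A) = A + J
1/((-55072 - 25868)*W(-178, g(-6, r(-4, 3)))) = 1/((-55072 - 25868)*(-9 - 178)) = 1/(-80940*(-187)) = -1/80940*(-1/187) = 1/15135780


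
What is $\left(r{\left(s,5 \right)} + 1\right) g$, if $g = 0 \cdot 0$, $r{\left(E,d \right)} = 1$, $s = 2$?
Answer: $0$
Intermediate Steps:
$g = 0$
$\left(r{\left(s,5 \right)} + 1\right) g = \left(1 + 1\right) 0 = 2 \cdot 0 = 0$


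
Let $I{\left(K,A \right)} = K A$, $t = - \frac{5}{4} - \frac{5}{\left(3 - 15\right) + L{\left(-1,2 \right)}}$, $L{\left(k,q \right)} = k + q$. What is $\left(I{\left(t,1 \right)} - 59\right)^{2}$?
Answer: $\frac{6922161}{1936} \approx 3575.5$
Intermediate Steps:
$t = - \frac{35}{44}$ ($t = - \frac{5}{4} - \frac{5}{\left(3 - 15\right) + \left(-1 + 2\right)} = \left(-5\right) \frac{1}{4} - \frac{5}{\left(3 - 15\right) + 1} = - \frac{5}{4} - \frac{5}{-12 + 1} = - \frac{5}{4} - \frac{5}{-11} = - \frac{5}{4} - - \frac{5}{11} = - \frac{5}{4} + \frac{5}{11} = - \frac{35}{44} \approx -0.79545$)
$I{\left(K,A \right)} = A K$
$\left(I{\left(t,1 \right)} - 59\right)^{2} = \left(1 \left(- \frac{35}{44}\right) - 59\right)^{2} = \left(- \frac{35}{44} - 59\right)^{2} = \left(- \frac{2631}{44}\right)^{2} = \frac{6922161}{1936}$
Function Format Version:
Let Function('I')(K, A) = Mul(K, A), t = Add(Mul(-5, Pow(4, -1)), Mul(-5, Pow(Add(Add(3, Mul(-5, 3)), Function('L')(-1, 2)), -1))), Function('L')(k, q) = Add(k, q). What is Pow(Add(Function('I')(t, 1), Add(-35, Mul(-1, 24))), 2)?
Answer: Rational(6922161, 1936) ≈ 3575.5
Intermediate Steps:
t = Rational(-35, 44) (t = Add(Mul(-5, Pow(4, -1)), Mul(-5, Pow(Add(Add(3, Mul(-5, 3)), Add(-1, 2)), -1))) = Add(Mul(-5, Rational(1, 4)), Mul(-5, Pow(Add(Add(3, -15), 1), -1))) = Add(Rational(-5, 4), Mul(-5, Pow(Add(-12, 1), -1))) = Add(Rational(-5, 4), Mul(-5, Pow(-11, -1))) = Add(Rational(-5, 4), Mul(-5, Rational(-1, 11))) = Add(Rational(-5, 4), Rational(5, 11)) = Rational(-35, 44) ≈ -0.79545)
Function('I')(K, A) = Mul(A, K)
Pow(Add(Function('I')(t, 1), Add(-35, Mul(-1, 24))), 2) = Pow(Add(Mul(1, Rational(-35, 44)), Add(-35, Mul(-1, 24))), 2) = Pow(Add(Rational(-35, 44), Add(-35, -24)), 2) = Pow(Add(Rational(-35, 44), -59), 2) = Pow(Rational(-2631, 44), 2) = Rational(6922161, 1936)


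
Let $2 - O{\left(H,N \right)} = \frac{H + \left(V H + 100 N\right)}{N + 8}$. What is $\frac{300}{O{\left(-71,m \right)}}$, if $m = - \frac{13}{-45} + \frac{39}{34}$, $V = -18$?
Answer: $- \frac{1082775}{509384} \approx -2.1257$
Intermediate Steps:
$m = \frac{2197}{1530}$ ($m = \left(-13\right) \left(- \frac{1}{45}\right) + 39 \cdot \frac{1}{34} = \frac{13}{45} + \frac{39}{34} = \frac{2197}{1530} \approx 1.4359$)
$O{\left(H,N \right)} = 2 - \frac{- 17 H + 100 N}{8 + N}$ ($O{\left(H,N \right)} = 2 - \frac{H - \left(- 100 N + 18 H\right)}{N + 8} = 2 - \frac{- 17 H + 100 N}{8 + N}$)
$\frac{300}{O{\left(-71,m \right)}} = \frac{300}{\frac{1}{8 + \frac{2197}{1530}} \left(16 - \frac{107653}{765} + 17 \left(-71\right)\right)} = \frac{300}{\frac{1}{\frac{14437}{1530}} \left(16 - \frac{107653}{765} - 1207\right)} = \frac{300}{\frac{1530}{14437} \left(- \frac{1018768}{765}\right)} = \frac{300}{- \frac{2037536}{14437}} = 300 \left(- \frac{14437}{2037536}\right) = - \frac{1082775}{509384}$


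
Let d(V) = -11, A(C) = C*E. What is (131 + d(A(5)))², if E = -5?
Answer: 14400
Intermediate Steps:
A(C) = -5*C (A(C) = C*(-5) = -5*C)
(131 + d(A(5)))² = (131 - 11)² = 120² = 14400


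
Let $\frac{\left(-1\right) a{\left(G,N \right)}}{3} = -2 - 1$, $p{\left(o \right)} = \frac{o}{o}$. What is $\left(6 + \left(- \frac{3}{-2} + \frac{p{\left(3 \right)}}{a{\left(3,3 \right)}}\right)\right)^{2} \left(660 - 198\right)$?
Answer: $\frac{1445213}{54} \approx 26763.0$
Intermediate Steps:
$p{\left(o \right)} = 1$
$a{\left(G,N \right)} = 9$ ($a{\left(G,N \right)} = - 3 \left(-2 - 1\right) = \left(-3\right) \left(-3\right) = 9$)
$\left(6 + \left(- \frac{3}{-2} + \frac{p{\left(3 \right)}}{a{\left(3,3 \right)}}\right)\right)^{2} \left(660 - 198\right) = \left(6 + \left(- \frac{3}{-2} + 1 \cdot \frac{1}{9}\right)\right)^{2} \left(660 - 198\right) = \left(6 + \left(\left(-3\right) \left(- \frac{1}{2}\right) + 1 \cdot \frac{1}{9}\right)\right)^{2} \left(660 - 198\right) = \left(6 + \left(\frac{3}{2} + \frac{1}{9}\right)\right)^{2} \cdot 462 = \left(6 + \frac{29}{18}\right)^{2} \cdot 462 = \left(\frac{137}{18}\right)^{2} \cdot 462 = \frac{18769}{324} \cdot 462 = \frac{1445213}{54}$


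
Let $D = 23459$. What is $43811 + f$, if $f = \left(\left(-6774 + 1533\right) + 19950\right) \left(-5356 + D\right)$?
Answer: $266320838$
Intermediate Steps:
$f = 266277027$ ($f = \left(\left(-6774 + 1533\right) + 19950\right) \left(-5356 + 23459\right) = \left(-5241 + 19950\right) 18103 = 14709 \cdot 18103 = 266277027$)
$43811 + f = 43811 + 266277027 = 266320838$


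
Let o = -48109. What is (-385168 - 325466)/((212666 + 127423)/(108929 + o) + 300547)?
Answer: -43220759880/18279608629 ≈ -2.3644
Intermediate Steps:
(-385168 - 325466)/((212666 + 127423)/(108929 + o) + 300547) = (-385168 - 325466)/((212666 + 127423)/(108929 - 48109) + 300547) = -710634/(340089/60820 + 300547) = -710634/18279608629/60820 = -710634*60820/18279608629 = -43220759880/18279608629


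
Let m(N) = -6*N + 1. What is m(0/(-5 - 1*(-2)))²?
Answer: 1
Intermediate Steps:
m(N) = 1 - 6*N
m(0/(-5 - 1*(-2)))² = (1 - 0/(-5 - 1*(-2)))² = (1 - 0/(-5 + 2))² = (1 - 0/(-3))² = (1 - 0*(-1)/3)² = (1 - 6*0)² = (1 + 0)² = 1² = 1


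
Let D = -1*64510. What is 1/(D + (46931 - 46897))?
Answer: -1/64476 ≈ -1.5510e-5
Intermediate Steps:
D = -64510
1/(D + (46931 - 46897)) = 1/(-64510 + (46931 - 46897)) = 1/(-64510 + 34) = 1/(-64476) = -1/64476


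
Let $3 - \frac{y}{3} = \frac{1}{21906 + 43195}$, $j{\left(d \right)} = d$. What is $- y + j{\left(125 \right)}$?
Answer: $\frac{7551719}{65101} \approx 116.0$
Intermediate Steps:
$y = \frac{585906}{65101}$ ($y = 9 - \frac{3}{21906 + 43195} = 9 - \frac{3}{65101} = \frac{585906}{65101} \approx 9.0$)
$- y + j{\left(125 \right)} = \left(-1\right) \frac{585906}{65101} + 125 = - \frac{585906}{65101} + 125 = \frac{7551719}{65101}$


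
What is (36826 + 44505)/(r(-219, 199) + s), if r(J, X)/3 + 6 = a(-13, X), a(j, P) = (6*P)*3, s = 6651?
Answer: 81331/17379 ≈ 4.6798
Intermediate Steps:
a(j, P) = 18*P
r(J, X) = -18 + 54*X (r(J, X) = -18 + 3*(18*X) = -18 + 54*X)
(36826 + 44505)/(r(-219, 199) + s) = (36826 + 44505)/((-18 + 54*199) + 6651) = 81331/((-18 + 10746) + 6651) = 81331/(10728 + 6651) = 81331/17379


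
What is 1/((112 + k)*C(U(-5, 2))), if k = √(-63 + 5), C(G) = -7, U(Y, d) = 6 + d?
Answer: I/(7*(√58 - 112*I)) ≈ -0.0012696 + 8.6333e-5*I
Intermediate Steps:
k = I*√58 (k = √(-58) = I*√58 ≈ 7.6158*I)
1/((112 + k)*C(U(-5, 2))) = 1/((112 + I*√58)*(-7)) = 1/(-784 - 7*I*√58)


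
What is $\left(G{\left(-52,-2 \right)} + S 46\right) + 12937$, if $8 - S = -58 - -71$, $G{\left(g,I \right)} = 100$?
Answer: $12807$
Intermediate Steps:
$S = -5$ ($S = 8 - \left(-58 - -71\right) = 8 - \left(-58 + 71\right) = 8 - 13 = -5$)
$\left(G{\left(-52,-2 \right)} + S 46\right) + 12937 = \left(100 - 230\right) + 12937 = -130 + 12937 = 12807$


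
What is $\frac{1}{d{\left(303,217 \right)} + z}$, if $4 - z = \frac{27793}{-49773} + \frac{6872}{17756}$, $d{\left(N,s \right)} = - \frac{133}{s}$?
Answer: $\frac{6849212757}{24372702938} \approx 0.28102$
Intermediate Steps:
$z = \frac{921632501}{220942347}$ ($z = 4 - \left(\frac{27793}{-49773} + \frac{6872}{17756}\right) = 4 - \left(27793 \left(- \frac{1}{49773}\right) + 6872 \cdot \frac{1}{17756}\right) = 4 - \left(- \frac{27793}{49773} + \frac{1718}{4439}\right) = 4 - - \frac{37863113}{220942347} = 4 + \frac{37863113}{220942347} = \frac{921632501}{220942347} \approx 4.1714$)
$\frac{1}{d{\left(303,217 \right)} + z} = \frac{1}{- \frac{133}{217} + \frac{921632501}{220942347}} = \frac{1}{\left(-133\right) \frac{1}{217} + \frac{921632501}{220942347}} = \frac{1}{- \frac{19}{31} + \frac{921632501}{220942347}} = \frac{1}{\frac{24372702938}{6849212757}} = \frac{6849212757}{24372702938}$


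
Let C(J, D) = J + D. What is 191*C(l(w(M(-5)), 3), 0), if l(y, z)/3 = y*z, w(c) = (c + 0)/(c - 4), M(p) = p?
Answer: 955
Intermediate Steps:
w(c) = c/(-4 + c)
l(y, z) = 3*y*z (l(y, z) = 3*(y*z) = 3*y*z)
C(J, D) = D + J
191*C(l(w(M(-5)), 3), 0) = 191*(0 + 3*(-5/(-4 - 5))*3) = 191*(0 + 3*(-5/(-9))*3) = 191*(0 + 3*(-5*(-⅑))*3) = 191*(0 + 3*(5/9)*3) = 191*(0 + 5) = 191*5 = 955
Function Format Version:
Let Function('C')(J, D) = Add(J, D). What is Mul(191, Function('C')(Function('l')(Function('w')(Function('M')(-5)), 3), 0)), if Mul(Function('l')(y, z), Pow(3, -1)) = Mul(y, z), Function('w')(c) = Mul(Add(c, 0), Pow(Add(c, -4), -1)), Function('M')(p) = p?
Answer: 955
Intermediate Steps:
Function('w')(c) = Mul(c, Pow(Add(-4, c), -1))
Function('l')(y, z) = Mul(3, y, z) (Function('l')(y, z) = Mul(3, Mul(y, z)) = Mul(3, y, z))
Function('C')(J, D) = Add(D, J)
Mul(191, Function('C')(Function('l')(Function('w')(Function('M')(-5)), 3), 0)) = Mul(191, Add(0, Mul(3, Mul(-5, Pow(Add(-4, -5), -1)), 3))) = Mul(191, Add(0, Mul(3, Mul(-5, Pow(-9, -1)), 3))) = Mul(191, Add(0, Mul(3, Mul(-5, Rational(-1, 9)), 3))) = Mul(191, Add(0, Mul(3, Rational(5, 9), 3))) = Mul(191, Add(0, 5)) = Mul(191, 5) = 955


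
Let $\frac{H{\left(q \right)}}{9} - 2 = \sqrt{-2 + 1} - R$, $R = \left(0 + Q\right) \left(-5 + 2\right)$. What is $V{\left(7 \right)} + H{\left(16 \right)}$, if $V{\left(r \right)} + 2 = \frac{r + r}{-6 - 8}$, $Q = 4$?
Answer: $123 + 9 i \approx 123.0 + 9.0 i$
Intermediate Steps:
$V{\left(r \right)} = -2 - \frac{r}{7}$ ($V{\left(r \right)} = -2 + \frac{r + r}{-6 - 8} = -2 + \frac{2 r}{-14} = -2 + 2 r \left(- \frac{1}{14}\right) = -2 - \frac{r}{7}$)
$R = -12$ ($R = \left(0 + 4\right) \left(-5 + 2\right) = 4 \left(-3\right) = -12$)
$H{\left(q \right)} = 126 + 9 i$ ($H{\left(q \right)} = 18 + 9 \left(\sqrt{-2 + 1} - -12\right) = 18 + 9 \left(\sqrt{-1} + 12\right) = 18 + 9 \left(i + 12\right) = 18 + 9 \left(12 + i\right) = 18 + \left(108 + 9 i\right) = 126 + 9 i$)
$V{\left(7 \right)} + H{\left(16 \right)} = \left(-2 - 1\right) + \left(126 + 9 i\right) = -3 + \left(126 + 9 i\right) = 123 + 9 i$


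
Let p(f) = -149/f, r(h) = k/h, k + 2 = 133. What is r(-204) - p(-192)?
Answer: -1543/1088 ≈ -1.4182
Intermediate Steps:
k = 131 (k = -2 + 133 = 131)
r(h) = 131/h
r(-204) - p(-192) = 131/(-204) - (-149)/(-192) = 131*(-1/204) - (-149)*(-1)/192 = -131/204 - 1*149/192 = -131/204 - 149/192 = -1543/1088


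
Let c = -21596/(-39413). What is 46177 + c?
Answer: 1819995697/39413 ≈ 46178.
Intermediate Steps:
c = 21596/39413 (c = -21596*(-1/39413) = 21596/39413 ≈ 0.54794)
46177 + c = 46177 + 21596/39413 = 1819995697/39413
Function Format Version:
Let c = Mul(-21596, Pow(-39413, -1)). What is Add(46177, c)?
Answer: Rational(1819995697, 39413) ≈ 46178.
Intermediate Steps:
c = Rational(21596, 39413) (c = Mul(-21596, Rational(-1, 39413)) = Rational(21596, 39413) ≈ 0.54794)
Add(46177, c) = Add(46177, Rational(21596, 39413)) = Rational(1819995697, 39413)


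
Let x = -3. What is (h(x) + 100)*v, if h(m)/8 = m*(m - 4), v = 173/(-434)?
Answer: -23182/217 ≈ -106.83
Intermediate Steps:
v = -173/434 (v = 173*(-1/434) = -173/434 ≈ -0.39862)
h(m) = 8*m*(-4 + m) (h(m) = 8*(m*(m - 4)) = 8*(m*(-4 + m)) = 8*m*(-4 + m))
(h(x) + 100)*v = (8*(-3)*(-4 - 3) + 100)*(-173/434) = (8*(-3)*(-7) + 100)*(-173/434) = (168 + 100)*(-173/434) = 268*(-173/434) = -23182/217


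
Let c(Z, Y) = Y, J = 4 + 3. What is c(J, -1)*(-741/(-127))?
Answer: -741/127 ≈ -5.8346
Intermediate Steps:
J = 7
c(J, -1)*(-741/(-127)) = -(-741)/(-127) = -(-741)*(-1)/127 = -1*741/127 = -741/127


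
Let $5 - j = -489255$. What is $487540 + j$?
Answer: $976800$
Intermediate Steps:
$j = 489260$ ($j = 5 - -489255 = 5 + 489255 = 489260$)
$487540 + j = 487540 + 489260 = 976800$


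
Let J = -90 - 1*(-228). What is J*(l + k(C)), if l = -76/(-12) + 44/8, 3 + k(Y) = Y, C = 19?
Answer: 3841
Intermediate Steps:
k(Y) = -3 + Y
l = 71/6 (l = -76*(-1/12) + 44*(1/8) = 19/3 + 11/2 = 71/6 ≈ 11.833)
J = 138 (J = -90 + 228 = 138)
J*(l + k(C)) = 138*(71/6 + (-3 + 19)) = 138*(71/6 + 16) = 138*(167/6) = 3841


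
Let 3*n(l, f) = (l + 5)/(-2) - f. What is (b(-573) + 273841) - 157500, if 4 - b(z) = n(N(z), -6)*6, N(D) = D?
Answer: 115765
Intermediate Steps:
n(l, f) = -5/6 - f/3 - l/6 (n(l, f) = ((l + 5)/(-2) - f)/3 = ((5 + l)*(-1/2) - f)/3 = ((-5/2 - l/2) - f)/3 = (-5/2 - f - l/2)/3 = -5/6 - f/3 - l/6)
b(z) = -3 + z (b(z) = 4 - (-5/6 - 1/3*(-6) - z/6)*6 = 4 - (-5/6 + 2 - z/6)*6 = 4 - (7/6 - z/6)*6 = 4 - (7 - z) = 4 + (-7 + z) = -3 + z)
(b(-573) + 273841) - 157500 = ((-3 - 573) + 273841) - 157500 = (-576 + 273841) - 157500 = 273265 - 157500 = 115765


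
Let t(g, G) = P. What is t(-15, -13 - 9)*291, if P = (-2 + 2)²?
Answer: 0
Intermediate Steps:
P = 0 (P = 0² = 0)
t(g, G) = 0
t(-15, -13 - 9)*291 = 0*291 = 0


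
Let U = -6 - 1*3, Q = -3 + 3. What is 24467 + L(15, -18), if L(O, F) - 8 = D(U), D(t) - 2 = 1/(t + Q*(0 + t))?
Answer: 220292/9 ≈ 24477.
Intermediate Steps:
Q = 0
U = -9 (U = -6 - 3 = -9)
D(t) = 2 + 1/t (D(t) = 2 + 1/(t + 0*(0 + t)) = 2 + 1/(t + 0*t) = 2 + 1/(t + 0) = 2 + 1/t)
L(O, F) = 89/9 (L(O, F) = 8 + (2 + 1/(-9)) = 8 + (2 - ⅑) = 8 + 17/9 = 89/9)
24467 + L(15, -18) = 24467 + 89/9 = 220292/9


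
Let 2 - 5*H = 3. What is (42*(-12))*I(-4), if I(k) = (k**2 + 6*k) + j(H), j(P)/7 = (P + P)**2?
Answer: 86688/25 ≈ 3467.5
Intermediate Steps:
H = -1/5 (H = 2/5 - 1/5*3 = 2/5 - 3/5 = -1/5 ≈ -0.20000)
j(P) = 28*P**2 (j(P) = 7*(P + P)**2 = 7*(2*P)**2 = 7*(4*P**2) = 28*P**2)
I(k) = 28/25 + k**2 + 6*k (I(k) = (k**2 + 6*k) + 28*(-1/5)**2 = (k**2 + 6*k) + 28*(1/25) = (k**2 + 6*k) + 28/25 = 28/25 + k**2 + 6*k)
(42*(-12))*I(-4) = (42*(-12))*(28/25 + (-4)**2 + 6*(-4)) = -504*(28/25 + 16 - 24) = -504*(-172/25) = 86688/25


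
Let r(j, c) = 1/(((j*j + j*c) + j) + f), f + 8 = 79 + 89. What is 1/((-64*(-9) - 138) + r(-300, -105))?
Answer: 121360/53155681 ≈ 0.0022831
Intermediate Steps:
f = 160 (f = -8 + (79 + 89) = -8 + 168 = 160)
r(j, c) = 1/(160 + j + j**2 + c*j) (r(j, c) = 1/(((j*j + j*c) + j) + 160) = 1/(((j**2 + c*j) + j) + 160) = 1/((j + j**2 + c*j) + 160) = 1/(160 + j + j**2 + c*j))
1/((-64*(-9) - 138) + r(-300, -105)) = 1/((-64*(-9) - 138) + 1/(160 - 300 + (-300)**2 - 105*(-300))) = 1/((576 - 138) + 1/(160 - 300 + 90000 + 31500)) = 1/(438 + 1/121360) = 1/(53155681/121360) = 121360/53155681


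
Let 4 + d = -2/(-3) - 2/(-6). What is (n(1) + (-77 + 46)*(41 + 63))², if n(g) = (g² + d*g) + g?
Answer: 10400625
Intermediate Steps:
d = -3 (d = -4 + (-2/(-3) - 2/(-6)) = -4 + (-2*(-⅓) - 2*(-⅙)) = -4 + (⅔ + ⅓) = -4 + 1 = -3)
n(g) = g² - 2*g (n(g) = (g² - 3*g) + g = g² - 2*g)
(n(1) + (-77 + 46)*(41 + 63))² = (1*(-2 + 1) + (-77 + 46)*(41 + 63))² = (1*(-1) - 31*104)² = (-1 - 3224)² = (-3225)² = 10400625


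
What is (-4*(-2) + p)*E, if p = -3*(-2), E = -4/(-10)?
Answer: 28/5 ≈ 5.6000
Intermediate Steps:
E = ⅖ (E = -4*(-⅒) = ⅖ ≈ 0.40000)
p = 6
(-4*(-2) + p)*E = (-4*(-2) + 6)*(⅖) = (8 + 6)*(⅖) = 14*(⅖) = 28/5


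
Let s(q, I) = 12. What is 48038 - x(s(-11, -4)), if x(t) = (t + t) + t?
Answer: 48002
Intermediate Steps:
x(t) = 3*t (x(t) = 2*t + t = 3*t)
48038 - x(s(-11, -4)) = 48038 - 3*12 = 48038 - 1*36 = 48038 - 36 = 48002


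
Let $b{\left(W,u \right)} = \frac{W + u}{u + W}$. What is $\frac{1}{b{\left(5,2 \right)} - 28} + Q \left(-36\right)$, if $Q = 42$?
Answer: $- \frac{40825}{27} \approx -1512.0$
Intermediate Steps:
$b{\left(W,u \right)} = 1$ ($b{\left(W,u \right)} = \frac{W + u}{W + u} = 1$)
$\frac{1}{b{\left(5,2 \right)} - 28} + Q \left(-36\right) = \frac{1}{1 - 28} + 42 \left(-36\right) = \frac{1}{-27} - 1512 = - \frac{1}{27} - 1512 = - \frac{40825}{27}$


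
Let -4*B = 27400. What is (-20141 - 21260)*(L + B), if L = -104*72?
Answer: 593607538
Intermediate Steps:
B = -6850 (B = -¼*27400 = -6850)
L = -7488
(-20141 - 21260)*(L + B) = (-20141 - 21260)*(-7488 - 6850) = -41401*(-14338) = 593607538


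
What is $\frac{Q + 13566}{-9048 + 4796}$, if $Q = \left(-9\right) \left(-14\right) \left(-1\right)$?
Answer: $- \frac{3360}{1063} \approx -3.1609$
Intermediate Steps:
$Q = -126$ ($Q = 126 \left(-1\right) = -126$)
$\frac{Q + 13566}{-9048 + 4796} = \frac{-126 + 13566}{-9048 + 4796} = \frac{13440}{-4252} = 13440 \left(- \frac{1}{4252}\right) = - \frac{3360}{1063}$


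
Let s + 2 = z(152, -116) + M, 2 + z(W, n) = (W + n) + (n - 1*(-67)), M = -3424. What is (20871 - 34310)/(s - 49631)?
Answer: 13439/53072 ≈ 0.25322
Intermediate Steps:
z(W, n) = 65 + W + 2*n (z(W, n) = -2 + ((W + n) + (n - 1*(-67))) = -2 + ((W + n) + (n + 67)) = -2 + ((W + n) + (67 + n)) = -2 + (67 + W + 2*n) = 65 + W + 2*n)
s = -3441 (s = -2 + ((65 + 152 + 2*(-116)) - 3424) = -2 + ((65 + 152 - 232) - 3424) = -2 + (-15 - 3424) = -2 - 3439 = -3441)
(20871 - 34310)/(s - 49631) = (20871 - 34310)/(-3441 - 49631) = -13439/(-53072) = -13439*(-1/53072) = 13439/53072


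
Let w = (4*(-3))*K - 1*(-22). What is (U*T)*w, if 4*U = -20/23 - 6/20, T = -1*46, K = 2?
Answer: -269/10 ≈ -26.900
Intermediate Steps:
T = -46
w = -2 (w = (4*(-3))*2 - 1*(-22) = -12*2 + 22 = -24 + 22 = -2)
U = -269/920 (U = (-20/23 - 6/20)/4 = (-20*1/23 - 6*1/20)/4 = (-20/23 - 3/10)/4 = (1/4)*(-269/230) = -269/920 ≈ -0.29239)
(U*T)*w = -269/920*(-46)*(-2) = (269/20)*(-2) = -269/10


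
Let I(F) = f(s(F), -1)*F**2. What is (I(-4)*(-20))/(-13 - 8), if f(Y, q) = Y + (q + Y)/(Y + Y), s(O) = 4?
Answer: 200/3 ≈ 66.667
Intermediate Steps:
f(Y, q) = Y + (Y + q)/(2*Y) (f(Y, q) = Y + (Y + q)/((2*Y)) = Y + (Y + q)*(1/(2*Y)) = Y + (Y + q)/(2*Y))
I(F) = 35*F**2/8 (I(F) = (1/2 + 4 + (1/2)*(-1)/4)*F**2 = (1/2 + 4 + (1/2)*(-1)*(1/4))*F**2 = (1/2 + 4 - 1/8)*F**2 = 35*F**2/8)
(I(-4)*(-20))/(-13 - 8) = (((35/8)*(-4)**2)*(-20))/(-13 - 8) = (((35/8)*16)*(-20))/(-21) = (70*(-20))*(-1/21) = -1400*(-1/21) = 200/3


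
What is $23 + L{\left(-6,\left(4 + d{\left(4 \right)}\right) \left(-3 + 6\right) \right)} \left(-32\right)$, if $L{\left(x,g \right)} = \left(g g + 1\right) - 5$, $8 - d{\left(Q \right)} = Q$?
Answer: $-18281$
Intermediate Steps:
$d{\left(Q \right)} = 8 - Q$
$L{\left(x,g \right)} = -4 + g^{2}$ ($L{\left(x,g \right)} = \left(g^{2} + 1\right) - 5 = \left(1 + g^{2}\right) - 5 = -4 + g^{2}$)
$23 + L{\left(-6,\left(4 + d{\left(4 \right)}\right) \left(-3 + 6\right) \right)} \left(-32\right) = 23 + \left(-4 + \left(\left(4 + \left(8 - 4\right)\right) \left(-3 + 6\right)\right)^{2}\right) \left(-32\right) = 23 + \left(-4 + \left(\left(4 + \left(8 - 4\right)\right) 3\right)^{2}\right) \left(-32\right) = 23 + \left(-4 + \left(\left(4 + 4\right) 3\right)^{2}\right) \left(-32\right) = 23 + \left(-4 + \left(8 \cdot 3\right)^{2}\right) \left(-32\right) = 23 + \left(-4 + 24^{2}\right) \left(-32\right) = 23 + \left(-4 + 576\right) \left(-32\right) = 23 + 572 \left(-32\right) = 23 - 18304 = -18281$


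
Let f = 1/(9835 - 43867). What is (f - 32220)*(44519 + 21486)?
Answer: -72375211261205/34032 ≈ -2.1267e+9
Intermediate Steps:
f = -1/34032 (f = 1/(-34032) = -1/34032 ≈ -2.9384e-5)
(f - 32220)*(44519 + 21486) = (-1/34032 - 32220)*(44519 + 21486) = -1096511041/34032*66005 = -72375211261205/34032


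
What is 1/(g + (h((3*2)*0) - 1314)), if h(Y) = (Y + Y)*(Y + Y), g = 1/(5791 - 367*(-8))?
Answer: -8727/11467277 ≈ -0.00076103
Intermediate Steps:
g = 1/8727 (g = 1/(5791 + 2936) = 1/8727 ≈ 0.00011459)
h(Y) = 4*Y**2 (h(Y) = (2*Y)*(2*Y) = 4*Y**2)
1/(g + (h((3*2)*0) - 1314)) = 1/(1/8727 + (4*((3*2)*0)**2 - 1314)) = 1/(1/8727 + (4*(6*0)**2 - 1314)) = 1/(1/8727 + (4*0**2 - 1314)) = 1/(1/8727 + (4*0 - 1314)) = 1/(1/8727 + (0 - 1314)) = 1/(1/8727 - 1314) = 1/(-11467277/8727) = -8727/11467277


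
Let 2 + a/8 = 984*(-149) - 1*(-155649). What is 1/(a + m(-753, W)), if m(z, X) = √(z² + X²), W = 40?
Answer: 72248/5219204895 - √568609/5219204895 ≈ 1.3698e-5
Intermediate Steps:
a = 72248 (a = -16 + 8*(984*(-149) - 1*(-155649)) = -16 + 8*(-146616 + 155649) = -16 + 8*9033 = -16 + 72264 = 72248)
m(z, X) = √(X² + z²)
1/(a + m(-753, W)) = 1/(72248 + √(40² + (-753)²)) = 1/(72248 + √(1600 + 567009)) = 1/(72248 + √568609)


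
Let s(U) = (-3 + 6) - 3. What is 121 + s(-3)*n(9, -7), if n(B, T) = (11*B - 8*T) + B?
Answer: 121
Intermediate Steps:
s(U) = 0 (s(U) = 3 - 3 = 0)
n(B, T) = -8*T + 12*B (n(B, T) = (-8*T + 11*B) + B = -8*T + 12*B)
121 + s(-3)*n(9, -7) = 121 + 0*(-8*(-7) + 12*9) = 121 + 0*(56 + 108) = 121 + 0*164 = 121 + 0 = 121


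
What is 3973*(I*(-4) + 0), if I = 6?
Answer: -95352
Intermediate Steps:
3973*(I*(-4) + 0) = 3973*(6*(-4) + 0) = 3973*(-24 + 0) = 3973*(-24) = -95352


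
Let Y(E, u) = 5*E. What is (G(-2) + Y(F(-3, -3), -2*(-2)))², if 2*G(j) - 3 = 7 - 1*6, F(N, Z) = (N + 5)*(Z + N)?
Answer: 3364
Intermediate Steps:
F(N, Z) = (5 + N)*(N + Z)
G(j) = 2 (G(j) = 3/2 + (7 - 1*6)/2 = 3/2 + (7 - 6)/2 = 3/2 + (½)*1 = 3/2 + ½ = 2)
(G(-2) + Y(F(-3, -3), -2*(-2)))² = (2 + 5*((-3)² + 5*(-3) + 5*(-3) - 3*(-3)))² = (2 + 5*(9 - 15 - 15 + 9))² = (2 + 5*(-12))² = (2 - 60)² = (-58)² = 3364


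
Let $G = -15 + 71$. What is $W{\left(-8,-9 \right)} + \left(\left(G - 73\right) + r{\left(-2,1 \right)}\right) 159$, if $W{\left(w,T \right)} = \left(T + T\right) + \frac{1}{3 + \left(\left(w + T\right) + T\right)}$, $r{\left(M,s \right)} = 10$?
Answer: $- \frac{26014}{23} \approx -1131.0$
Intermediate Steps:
$G = 56$
$W{\left(w,T \right)} = \frac{1}{3 + w + 2 T} + 2 T$ ($W{\left(w,T \right)} = 2 T + \frac{1}{3 + \left(\left(T + w\right) + T\right)} = 2 T + \frac{1}{3 + \left(w + 2 T\right)} = 2 T + \frac{1}{3 + w + 2 T} = \frac{1}{3 + w + 2 T} + 2 T$)
$W{\left(-8,-9 \right)} + \left(\left(G - 73\right) + r{\left(-2,1 \right)}\right) 159 = \frac{1 + 4 \left(-9\right)^{2} + 6 \left(-9\right) + 2 \left(-9\right) \left(-8\right)}{3 - 8 + 2 \left(-9\right)} + \left(\left(56 - 73\right) + 10\right) 159 = \frac{1 + 4 \cdot 81 - 54 + 144}{3 - 8 - 18} + \left(-17 + 10\right) 159 = \frac{1 + 324 - 54 + 144}{-23} - 1113 = \left(- \frac{1}{23}\right) 415 - 1113 = - \frac{415}{23} - 1113 = - \frac{26014}{23}$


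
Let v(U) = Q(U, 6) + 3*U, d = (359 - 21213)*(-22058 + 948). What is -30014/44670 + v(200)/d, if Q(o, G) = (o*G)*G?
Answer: -330316324129/491624551995 ≈ -0.67189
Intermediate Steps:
Q(o, G) = o*G**2 (Q(o, G) = (G*o)*G = o*G**2)
d = 440227940 (d = -20854*(-21110) = 440227940)
v(U) = 39*U (v(U) = U*6**2 + 3*U = U*36 + 3*U = 36*U + 3*U = 39*U)
-30014/44670 + v(200)/d = -30014/44670 + (39*200)/440227940 = -30014*1/44670 + 7800*(1/440227940) = -15007/22335 + 390/22011397 = -330316324129/491624551995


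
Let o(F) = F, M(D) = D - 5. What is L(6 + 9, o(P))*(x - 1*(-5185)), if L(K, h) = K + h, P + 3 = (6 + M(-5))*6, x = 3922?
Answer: -109284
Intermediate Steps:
M(D) = -5 + D
P = -27 (P = -3 + (6 + (-5 - 5))*6 = -3 + (6 - 10)*6 = -3 - 4*6 = -3 - 24 = -27)
L(6 + 9, o(P))*(x - 1*(-5185)) = ((6 + 9) - 27)*(3922 - 1*(-5185)) = (15 - 27)*(3922 + 5185) = -12*9107 = -109284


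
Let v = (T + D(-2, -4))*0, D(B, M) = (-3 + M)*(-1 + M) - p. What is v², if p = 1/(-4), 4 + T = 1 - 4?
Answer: 0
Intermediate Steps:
T = -7 (T = -4 + (1 - 4) = -4 - 3 = -7)
p = -¼ ≈ -0.25000
D(B, M) = ¼ + (-1 + M)*(-3 + M) (D(B, M) = (-3 + M)*(-1 + M) - 1*(-¼) = (-1 + M)*(-3 + M) + ¼ = ¼ + (-1 + M)*(-3 + M))
v = 0 (v = (-7 + (13/4 + (-4)² - 4*(-4)))*0 = (-7 + (13/4 + 16 + 16))*0 = (-7 + 141/4)*0 = (113/4)*0 = 0)
v² = 0² = 0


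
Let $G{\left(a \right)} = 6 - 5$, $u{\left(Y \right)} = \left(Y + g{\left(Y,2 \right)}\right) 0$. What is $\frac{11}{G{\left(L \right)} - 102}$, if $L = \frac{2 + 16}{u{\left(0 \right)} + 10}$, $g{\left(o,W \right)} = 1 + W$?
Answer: $- \frac{11}{101} \approx -0.10891$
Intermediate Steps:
$u{\left(Y \right)} = 0$ ($u{\left(Y \right)} = \left(Y + \left(1 + 2\right)\right) 0 = \left(Y + 3\right) 0 = \left(3 + Y\right) 0 = 0$)
$L = \frac{9}{5}$ ($L = \frac{2 + 16}{0 + 10} = \frac{18}{10} = 18 \cdot \frac{1}{10} = \frac{9}{5} \approx 1.8$)
$G{\left(a \right)} = 1$ ($G{\left(a \right)} = 6 - 5 = 1$)
$\frac{11}{G{\left(L \right)} - 102} = \frac{11}{1 - 102} = \frac{11}{-101} = 11 \left(- \frac{1}{101}\right) = - \frac{11}{101}$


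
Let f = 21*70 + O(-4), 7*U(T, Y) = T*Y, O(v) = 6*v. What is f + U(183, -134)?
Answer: -14400/7 ≈ -2057.1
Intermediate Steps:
U(T, Y) = T*Y/7 (U(T, Y) = (T*Y)/7 = T*Y/7)
f = 1446 (f = 21*70 + 6*(-4) = 1470 - 24 = 1446)
f + U(183, -134) = 1446 + (⅐)*183*(-134) = 1446 - 24522/7 = -14400/7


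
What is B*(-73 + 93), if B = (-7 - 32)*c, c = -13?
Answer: 10140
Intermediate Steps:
B = 507 (B = (-7 - 32)*(-13) = -39*(-13) = 507)
B*(-73 + 93) = 507*(-73 + 93) = 507*20 = 10140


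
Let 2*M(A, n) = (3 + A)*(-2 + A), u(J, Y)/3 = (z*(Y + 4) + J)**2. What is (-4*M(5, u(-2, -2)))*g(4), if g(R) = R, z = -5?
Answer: -192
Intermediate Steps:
u(J, Y) = 3*(-20 + J - 5*Y)**2 (u(J, Y) = 3*(-5*(Y + 4) + J)**2 = 3*(-5*(4 + Y) + J)**2 = 3*((-20 - 5*Y) + J)**2 = 3*(-20 + J - 5*Y)**2)
M(A, n) = (-2 + A)*(3 + A)/2 (M(A, n) = ((3 + A)*(-2 + A))/2 = ((-2 + A)*(3 + A))/2 = (-2 + A)*(3 + A)/2)
(-4*M(5, u(-2, -2)))*g(4) = -4*(-3 + (1/2)*5 + (1/2)*5**2)*4 = -4*(-3 + 5/2 + (1/2)*25)*4 = -4*(-3 + 5/2 + 25/2)*4 = -4*12*4 = -48*4 = -192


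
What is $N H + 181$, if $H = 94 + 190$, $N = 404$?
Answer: $114917$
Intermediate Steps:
$H = 284$
$N H + 181 = 404 \cdot 284 + 181 = 114736 + 181 = 114917$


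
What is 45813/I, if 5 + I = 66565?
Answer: 45813/66560 ≈ 0.68830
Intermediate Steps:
I = 66560 (I = -5 + 66565 = 66560)
45813/I = 45813/66560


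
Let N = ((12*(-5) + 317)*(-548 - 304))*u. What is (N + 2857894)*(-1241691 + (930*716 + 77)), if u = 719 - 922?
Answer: -27236585718124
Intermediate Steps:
u = -203
N = 44449692 (N = ((12*(-5) + 317)*(-548 - 304))*(-203) = ((-60 + 317)*(-852))*(-203) = (257*(-852))*(-203) = -218964*(-203) = 44449692)
(N + 2857894)*(-1241691 + (930*716 + 77)) = (44449692 + 2857894)*(-1241691 + (930*716 + 77)) = 47307586*(-1241691 + (665880 + 77)) = 47307586*(-1241691 + 665957) = 47307586*(-575734) = -27236585718124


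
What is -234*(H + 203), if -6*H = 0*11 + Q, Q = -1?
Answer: -47541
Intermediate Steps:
H = 1/6 (H = -(0*11 - 1)/6 = -(0 - 1)/6 = -1/6*(-1) = 1/6 ≈ 0.16667)
-234*(H + 203) = -234*(1/6 + 203) = -234*1219/6 = -47541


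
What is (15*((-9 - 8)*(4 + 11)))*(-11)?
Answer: 42075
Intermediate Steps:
(15*((-9 - 8)*(4 + 11)))*(-11) = (15*(-17*15))*(-11) = (15*(-255))*(-11) = -3825*(-11) = 42075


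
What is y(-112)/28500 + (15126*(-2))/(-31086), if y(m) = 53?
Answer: 47990531/49219500 ≈ 0.97503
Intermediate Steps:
y(-112)/28500 + (15126*(-2))/(-31086) = 53/28500 + (15126*(-2))/(-31086) = 53*(1/28500) - 30252*(-1/31086) = 53/28500 + 5042/5181 = 47990531/49219500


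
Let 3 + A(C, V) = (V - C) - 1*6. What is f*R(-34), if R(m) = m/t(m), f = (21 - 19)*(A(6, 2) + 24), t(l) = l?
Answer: 22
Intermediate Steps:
A(C, V) = -9 + V - C (A(C, V) = -3 + ((V - C) - 1*6) = -3 + ((V - C) - 6) = -3 + (-6 + V - C) = -9 + V - C)
f = 22 (f = (21 - 19)*((-9 + 2 - 1*6) + 24) = 2*((-9 + 2 - 6) + 24) = 2*(-13 + 24) = 2*11 = 22)
R(m) = 1 (R(m) = m/m = 1)
f*R(-34) = 22*1 = 22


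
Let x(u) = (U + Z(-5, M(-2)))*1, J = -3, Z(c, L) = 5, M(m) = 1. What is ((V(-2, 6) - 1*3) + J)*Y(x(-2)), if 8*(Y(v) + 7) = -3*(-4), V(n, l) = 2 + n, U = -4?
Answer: 33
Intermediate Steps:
x(u) = 1 (x(u) = (-4 + 5)*1 = 1*1 = 1)
Y(v) = -11/2 (Y(v) = -7 + (-3*(-4))/8 = -7 + (⅛)*12 = -7 + 3/2 = -11/2)
((V(-2, 6) - 1*3) + J)*Y(x(-2)) = (((2 - 2) - 1*3) - 3)*(-11/2) = ((0 - 3) - 3)*(-11/2) = (-3 - 3)*(-11/2) = -6*(-11/2) = 33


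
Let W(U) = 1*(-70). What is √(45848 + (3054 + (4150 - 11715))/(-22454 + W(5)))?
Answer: √5815048463553/11262 ≈ 214.12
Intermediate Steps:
W(U) = -70
√(45848 + (3054 + (4150 - 11715))/(-22454 + W(5))) = √(45848 + (3054 + (4150 - 11715))/(-22454 - 70)) = √(45848 + (3054 - 7565)/(-22524)) = √(45848 - 4511*(-1/22524)) = √(45848 + 4511/22524) = √(1032684863/22524) = √5815048463553/11262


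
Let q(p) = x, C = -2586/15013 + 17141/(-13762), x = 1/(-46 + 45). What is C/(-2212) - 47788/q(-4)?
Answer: 21840019489567101/457018900072 ≈ 47788.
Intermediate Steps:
x = -1 (x = 1/(-1) = -1)
C = -292926365/206608906 (C = -2586*1/15013 + 17141*(-1/13762) = -2586/15013 - 17141/13762 = -292926365/206608906 ≈ -1.4178)
q(p) = -1
C/(-2212) - 47788/q(-4) = -292926365/206608906/(-2212) - 47788/(-1) = -292926365/206608906*(-1/2212) - 47788*(-1) = 292926365/457018900072 + 47788 = 21840019489567101/457018900072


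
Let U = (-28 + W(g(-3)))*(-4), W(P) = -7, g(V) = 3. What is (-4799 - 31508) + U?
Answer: -36167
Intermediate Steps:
U = 140 (U = (-28 - 7)*(-4) = -35*(-4) = 140)
(-4799 - 31508) + U = (-4799 - 31508) + 140 = -36307 + 140 = -36167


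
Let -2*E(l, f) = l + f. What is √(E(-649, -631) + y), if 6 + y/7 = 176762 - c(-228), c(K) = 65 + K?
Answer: √1239073 ≈ 1113.1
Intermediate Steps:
E(l, f) = -f/2 - l/2 (E(l, f) = -(l + f)/2 = -(f + l)/2 = -f/2 - l/2)
y = 1238433 (y = -42 + 7*(176762 - (65 - 228)) = -42 + 7*(176762 - 1*(-163)) = -42 + 7*(176762 + 163) = -42 + 7*176925 = -42 + 1238475 = 1238433)
√(E(-649, -631) + y) = √((-½*(-631) - ½*(-649)) + 1238433) = √((631/2 + 649/2) + 1238433) = √(640 + 1238433) = √1239073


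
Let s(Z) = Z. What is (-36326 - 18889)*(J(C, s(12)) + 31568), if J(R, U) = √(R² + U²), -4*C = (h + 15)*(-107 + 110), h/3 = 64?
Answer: -1743027120 - 165645*√43105/4 ≈ -1.7516e+9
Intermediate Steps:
h = 192 (h = 3*64 = 192)
C = -621/4 (C = -(192 + 15)*(-107 + 110)/4 = -207*3/4 = -¼*621 = -621/4 ≈ -155.25)
(-36326 - 18889)*(J(C, s(12)) + 31568) = (-36326 - 18889)*(√((-621/4)² + 12²) + 31568) = -55215*(√(385641/16 + 144) + 31568) = -55215*(√(387945/16) + 31568) = -55215*(3*√43105/4 + 31568) = -55215*(31568 + 3*√43105/4) = -1743027120 - 165645*√43105/4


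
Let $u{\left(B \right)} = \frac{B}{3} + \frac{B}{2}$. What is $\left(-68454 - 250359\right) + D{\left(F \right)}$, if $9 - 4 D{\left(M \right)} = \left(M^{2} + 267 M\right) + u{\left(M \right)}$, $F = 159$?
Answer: $- \frac{2686219}{8} \approx -3.3578 \cdot 10^{5}$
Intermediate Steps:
$u{\left(B \right)} = \frac{5 B}{6}$ ($u{\left(B \right)} = B \frac{1}{3} + B \frac{1}{2} = \frac{B}{3} + \frac{B}{2} = \frac{5 B}{6}$)
$D{\left(M \right)} = \frac{9}{4} - \frac{1607 M}{24} - \frac{M^{2}}{4}$ ($D{\left(M \right)} = \frac{9}{4} - \frac{\left(M^{2} + 267 M\right) + \frac{5 M}{6}}{4} = \frac{9}{4} - \frac{M^{2} + \frac{1607 M}{6}}{4} = \frac{9}{4} - \left(\frac{M^{2}}{4} + \frac{1607 M}{24}\right) = \frac{9}{4} - \frac{1607 M}{24} - \frac{M^{2}}{4}$)
$\left(-68454 - 250359\right) + D{\left(F \right)} = \left(-68454 - 250359\right) - \left(\frac{85153}{8} + \frac{25281}{4}\right) = -318813 - \frac{135715}{8} = - \frac{2686219}{8}$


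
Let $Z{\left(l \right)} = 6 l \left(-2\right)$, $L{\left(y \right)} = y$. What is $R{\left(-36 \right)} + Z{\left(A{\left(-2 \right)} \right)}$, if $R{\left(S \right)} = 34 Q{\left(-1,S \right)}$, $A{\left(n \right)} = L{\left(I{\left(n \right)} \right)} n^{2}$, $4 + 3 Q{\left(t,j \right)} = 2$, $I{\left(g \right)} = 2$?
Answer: $- \frac{356}{3} \approx -118.67$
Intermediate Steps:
$Q{\left(t,j \right)} = - \frac{2}{3}$ ($Q{\left(t,j \right)} = - \frac{4}{3} + \frac{1}{3} \cdot 2 = - \frac{4}{3} + \frac{2}{3} = - \frac{2}{3}$)
$A{\left(n \right)} = 2 n^{2}$
$R{\left(S \right)} = - \frac{68}{3}$ ($R{\left(S \right)} = 34 \left(- \frac{2}{3}\right) = - \frac{68}{3}$)
$Z{\left(l \right)} = - 12 l$
$R{\left(-36 \right)} + Z{\left(A{\left(-2 \right)} \right)} = - \frac{68}{3} - 12 \cdot 2 \left(-2\right)^{2} = - \frac{68}{3} - 12 \cdot 2 \cdot 4 = - \frac{68}{3} - 96 = - \frac{356}{3}$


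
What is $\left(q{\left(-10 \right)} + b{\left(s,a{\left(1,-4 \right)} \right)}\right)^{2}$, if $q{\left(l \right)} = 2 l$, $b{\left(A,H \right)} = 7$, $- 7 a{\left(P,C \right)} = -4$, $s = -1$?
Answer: $169$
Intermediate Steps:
$a{\left(P,C \right)} = \frac{4}{7}$ ($a{\left(P,C \right)} = \left(- \frac{1}{7}\right) \left(-4\right) = \frac{4}{7}$)
$\left(q{\left(-10 \right)} + b{\left(s,a{\left(1,-4 \right)} \right)}\right)^{2} = \left(2 \left(-10\right) + 7\right)^{2} = \left(-20 + 7\right)^{2} = \left(-13\right)^{2} = 169$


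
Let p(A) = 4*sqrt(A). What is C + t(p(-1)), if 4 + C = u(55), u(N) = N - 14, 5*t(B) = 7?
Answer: 192/5 ≈ 38.400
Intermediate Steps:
t(B) = 7/5 (t(B) = (1/5)*7 = 7/5)
u(N) = -14 + N
C = 37 (C = -4 + (-14 + 55) = -4 + 41 = 37)
C + t(p(-1)) = 37 + 7/5 = 192/5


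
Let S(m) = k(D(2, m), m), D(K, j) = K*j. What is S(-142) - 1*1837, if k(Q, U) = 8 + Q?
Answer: -2113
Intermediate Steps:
S(m) = 8 + 2*m
S(-142) - 1*1837 = (8 + 2*(-142)) - 1*1837 = (8 - 284) - 1837 = -276 - 1837 = -2113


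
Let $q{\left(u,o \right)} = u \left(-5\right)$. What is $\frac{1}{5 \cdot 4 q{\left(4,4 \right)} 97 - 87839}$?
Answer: $- \frac{1}{126639} \approx -7.8965 \cdot 10^{-6}$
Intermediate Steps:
$q{\left(u,o \right)} = - 5 u$
$\frac{1}{5 \cdot 4 q{\left(4,4 \right)} 97 - 87839} = \frac{1}{5 \cdot 4 \left(\left(-5\right) 4\right) 97 - 87839} = \frac{1}{20 \left(-20\right) 97 - 87839} = \frac{1}{\left(-400\right) 97 - 87839} = \frac{1}{-38800 - 87839} = \frac{1}{-126639} = - \frac{1}{126639}$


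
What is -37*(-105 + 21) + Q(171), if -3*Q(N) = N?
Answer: 3051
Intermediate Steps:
Q(N) = -N/3
-37*(-105 + 21) + Q(171) = -37*(-105 + 21) - 1/3*171 = -37*(-84) - 57 = 3108 - 57 = 3051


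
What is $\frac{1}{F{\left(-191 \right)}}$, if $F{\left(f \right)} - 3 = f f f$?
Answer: $- \frac{1}{6967868} \approx -1.4352 \cdot 10^{-7}$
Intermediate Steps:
$F{\left(f \right)} = 3 + f^{3}$ ($F{\left(f \right)} = 3 + f f f = 3 + f^{2} f = 3 + f^{3}$)
$\frac{1}{F{\left(-191 \right)}} = \frac{1}{3 + \left(-191\right)^{3}} = \frac{1}{3 - 6967871} = \frac{1}{-6967868} = - \frac{1}{6967868}$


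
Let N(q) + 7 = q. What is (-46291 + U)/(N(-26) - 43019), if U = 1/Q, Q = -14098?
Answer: 652610519/606947096 ≈ 1.0752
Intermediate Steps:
N(q) = -7 + q
U = -1/14098 (U = 1/(-14098) = -1/14098 ≈ -7.0932e-5)
(-46291 + U)/(N(-26) - 43019) = (-46291 - 1/14098)/((-7 - 26) - 43019) = -652610519/(14098*(-33 - 43019)) = -652610519/14098/(-43052) = -652610519/14098*(-1/43052) = 652610519/606947096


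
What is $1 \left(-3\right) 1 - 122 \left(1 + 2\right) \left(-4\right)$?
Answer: $1461$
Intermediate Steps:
$1 \left(-3\right) 1 - 122 \left(1 + 2\right) \left(-4\right) = \left(-3\right) 1 - 122 \cdot 3 \left(-4\right) = -3 - -1464 = -3 + 1464 = 1461$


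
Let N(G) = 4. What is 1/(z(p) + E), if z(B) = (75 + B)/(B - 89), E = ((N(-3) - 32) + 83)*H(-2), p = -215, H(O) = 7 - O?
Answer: 76/37655 ≈ 0.0020183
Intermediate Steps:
E = 495 (E = ((4 - 32) + 83)*(7 - 1*(-2)) = (-28 + 83)*(7 + 2) = 55*9 = 495)
z(B) = (75 + B)/(-89 + B)
1/(z(p) + E) = 1/((75 - 215)/(-89 - 215) + 495) = 1/(-140/(-304) + 495) = 1/(-1/304*(-140) + 495) = 1/(35/76 + 495) = 1/(37655/76) = 76/37655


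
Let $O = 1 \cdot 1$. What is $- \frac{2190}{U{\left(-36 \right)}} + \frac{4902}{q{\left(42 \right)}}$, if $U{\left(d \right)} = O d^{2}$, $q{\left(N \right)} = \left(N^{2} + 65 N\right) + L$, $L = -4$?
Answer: $- \frac{290009}{484920} \approx -0.59805$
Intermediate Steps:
$q{\left(N \right)} = -4 + N^{2} + 65 N$ ($q{\left(N \right)} = \left(N^{2} + 65 N\right) - 4 = -4 + N^{2} + 65 N$)
$O = 1$
$U{\left(d \right)} = d^{2}$ ($U{\left(d \right)} = 1 d^{2} = d^{2}$)
$- \frac{2190}{U{\left(-36 \right)}} + \frac{4902}{q{\left(42 \right)}} = - \frac{2190}{\left(-36\right)^{2}} + \frac{4902}{-4 + 42^{2} + 65 \cdot 42} = - \frac{2190}{1296} + \frac{4902}{-4 + 1764 + 2730} = \left(-2190\right) \frac{1}{1296} + \frac{4902}{4490} = - \frac{365}{216} + 4902 \cdot \frac{1}{4490} = - \frac{365}{216} + \frac{2451}{2245} = - \frac{290009}{484920}$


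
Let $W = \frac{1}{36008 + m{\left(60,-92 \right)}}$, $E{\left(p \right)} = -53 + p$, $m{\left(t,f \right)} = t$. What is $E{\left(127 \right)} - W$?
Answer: $\frac{2669031}{36068} \approx 74.0$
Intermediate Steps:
$W = \frac{1}{36068}$ ($W = \frac{1}{36008 + 60} = \frac{1}{36068} \approx 2.7725 \cdot 10^{-5}$)
$E{\left(127 \right)} - W = \left(-53 + 127\right) - \frac{1}{36068} = 74 - \frac{1}{36068} = \frac{2669031}{36068}$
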